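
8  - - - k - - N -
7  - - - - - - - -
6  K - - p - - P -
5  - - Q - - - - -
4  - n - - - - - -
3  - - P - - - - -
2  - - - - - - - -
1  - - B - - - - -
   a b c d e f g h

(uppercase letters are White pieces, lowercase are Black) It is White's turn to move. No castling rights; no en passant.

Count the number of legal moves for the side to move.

7

White to move; king on a6.
In check: yes, from the black knight on b4.
Legal moves: Kb7, Ka7, Kb6, Kb5, Ka5, Qxb4, cxb4.
Count: 7.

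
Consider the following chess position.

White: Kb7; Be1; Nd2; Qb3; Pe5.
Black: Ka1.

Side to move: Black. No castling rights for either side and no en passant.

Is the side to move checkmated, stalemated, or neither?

stalemate

Black to move; black king on a1.
In check: no.
King squares — b1: attacked by Nd2; a2: attacked by Qb3; b2: attacked by Qb3.
Legal moves for Black: none.
Not in check and no legal moves → stalemate.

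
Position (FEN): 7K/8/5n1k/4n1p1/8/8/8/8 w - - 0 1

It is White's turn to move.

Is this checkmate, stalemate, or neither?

White to move; white king on h8.
In check: no.
King squares — g7: attacked by Kh6; h7: attacked by Nf6; g8: attacked by Nf6.
Legal moves for White: none.
Not in check and no legal moves → stalemate.

stalemate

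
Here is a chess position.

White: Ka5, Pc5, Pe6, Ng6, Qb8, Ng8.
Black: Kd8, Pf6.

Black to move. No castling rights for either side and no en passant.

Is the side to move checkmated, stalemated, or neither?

checkmate

Black to move; black king on d8.
In check: yes, from the white queen on b8.
King squares — c7: attacked by Qb8; d7: attacked by Pe6; e7: attacked by Ng6; c8: attacked by Qb8; e8: attacked by Qb8.
Legal moves for Black: none.
In check with no legal moves → checkmate.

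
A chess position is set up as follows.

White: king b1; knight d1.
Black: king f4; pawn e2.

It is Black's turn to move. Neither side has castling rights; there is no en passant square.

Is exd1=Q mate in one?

After exd1=Q: white king on b1; in check: yes, from the black queen on d1.
White has 2 legal replies: Kb2, Ka2.
In check but a legal move exists → not checkmate.

no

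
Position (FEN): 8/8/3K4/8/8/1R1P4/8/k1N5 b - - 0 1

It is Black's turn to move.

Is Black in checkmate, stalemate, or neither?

stalemate

Black to move; black king on a1.
In check: no.
King squares — b1: attacked by Rb3; a2: attacked by Nc1; b2: attacked by Rb3.
Legal moves for Black: none.
Not in check and no legal moves → stalemate.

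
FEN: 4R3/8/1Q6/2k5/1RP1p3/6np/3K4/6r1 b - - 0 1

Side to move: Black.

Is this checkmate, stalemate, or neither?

checkmate

Black to move; black king on c5.
In check: yes, from the white queen on b6.
King squares — b4: attacked by Qb6; c4: attacked by Rb4; d4: attacked by Qb6; b5: attacked by Rb4; d5: attacked by Pc4; b6: attacked by Rb4; c6: attacked by Qb6; d6: attacked by Qb6.
Legal moves for Black: none.
In check with no legal moves → checkmate.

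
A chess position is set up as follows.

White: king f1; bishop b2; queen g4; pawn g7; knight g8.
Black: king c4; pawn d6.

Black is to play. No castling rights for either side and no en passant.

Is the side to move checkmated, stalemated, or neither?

Black to move; black king on c4.
In check: yes, from the white queen on g4.
King squares — b3: available; c3: attacked by Bb2; d3: available; b4: attacked by Qg4; d4: attacked by Bb2; b5: available; c5: available; d5: available.
Legal moves for Black: Kd5, Kc5, Kb5, Kd3, Kb3.
Black is in check but has 5 legal moves → neither.

neither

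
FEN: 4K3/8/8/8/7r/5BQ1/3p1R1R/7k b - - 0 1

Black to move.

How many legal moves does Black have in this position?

0

Black to move; king on h1.
In check: yes, from the white rook on h2 and the white bishop on f3.
Legal moves: none.
Count: 0.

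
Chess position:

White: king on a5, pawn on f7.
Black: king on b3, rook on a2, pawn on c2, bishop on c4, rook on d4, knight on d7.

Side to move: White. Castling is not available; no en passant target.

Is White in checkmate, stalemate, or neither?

White to move; white king on a5.
In check: yes, from the black rook on a2.
King squares — a4: attacked by Ra2; b4: attacked by Kb3; b5: attacked by Bc4; a6: attacked by Ra2; b6: attacked by Nd7.
Legal moves for White: none.
In check with no legal moves → checkmate.

checkmate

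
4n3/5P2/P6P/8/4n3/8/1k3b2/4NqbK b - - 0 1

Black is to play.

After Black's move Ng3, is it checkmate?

After Ng3: white king on h1; in check: yes, from the black knight on g3.
King squares — g1: attacked by Qf1; g2: attacked by Qf1; h2: attacked by Bg1.
White has no legal moves → checkmate.

yes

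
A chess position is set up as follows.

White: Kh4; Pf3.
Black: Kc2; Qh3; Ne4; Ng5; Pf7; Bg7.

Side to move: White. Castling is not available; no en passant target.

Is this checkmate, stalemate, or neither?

White to move; white king on h4.
In check: yes, from the black queen on h3.
King squares — g3: attacked by Qh3; h3: attacked by Ng5; g4: attacked by Qh3; g5: attacked by Ne4; h5: attacked by Qh3.
Legal moves for White: none.
In check with no legal moves → checkmate.

checkmate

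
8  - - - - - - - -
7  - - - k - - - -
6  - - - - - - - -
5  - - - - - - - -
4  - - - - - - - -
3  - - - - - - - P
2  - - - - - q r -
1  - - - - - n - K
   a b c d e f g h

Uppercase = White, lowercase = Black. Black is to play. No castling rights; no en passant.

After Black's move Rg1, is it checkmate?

yes

After Rg1: white king on h1; in check: yes, from the black rook on g1.
King squares — g1: attacked by Qf2; g2: attacked by Rg1; h2: attacked by Nf1.
White has no legal moves → checkmate.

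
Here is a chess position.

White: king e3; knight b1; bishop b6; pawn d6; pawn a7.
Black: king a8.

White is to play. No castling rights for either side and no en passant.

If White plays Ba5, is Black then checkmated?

no

After Ba5: black king on a8; in check: no.
Black is not in check, so this cannot be checkmate.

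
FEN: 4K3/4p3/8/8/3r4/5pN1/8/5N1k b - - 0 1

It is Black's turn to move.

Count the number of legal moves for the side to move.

Black to move; king on h1.
In check: yes, from the white knight on g3.
Legal moves: Kg2, Kg1.
Count: 2.

2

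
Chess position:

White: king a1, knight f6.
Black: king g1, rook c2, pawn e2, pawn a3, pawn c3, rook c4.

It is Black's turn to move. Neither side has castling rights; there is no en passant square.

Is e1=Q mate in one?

After e1=Q: white king on a1; in check: yes, from the black queen on e1.
King squares — b1: attacked by Qe1; a2: attacked by Rc2; b2: attacked by Rc2.
White has no legal moves → checkmate.

yes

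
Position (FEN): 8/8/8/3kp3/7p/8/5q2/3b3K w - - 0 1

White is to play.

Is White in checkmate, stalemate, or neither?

stalemate

White to move; white king on h1.
In check: no.
King squares — g1: attacked by Qf2; g2: attacked by Qf2; h2: attacked by Qf2.
Legal moves for White: none.
Not in check and no legal moves → stalemate.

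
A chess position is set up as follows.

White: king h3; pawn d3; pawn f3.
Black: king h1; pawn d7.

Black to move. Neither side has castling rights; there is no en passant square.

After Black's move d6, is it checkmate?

no

After d6: white king on h3; in check: no.
White is not in check, so this cannot be checkmate.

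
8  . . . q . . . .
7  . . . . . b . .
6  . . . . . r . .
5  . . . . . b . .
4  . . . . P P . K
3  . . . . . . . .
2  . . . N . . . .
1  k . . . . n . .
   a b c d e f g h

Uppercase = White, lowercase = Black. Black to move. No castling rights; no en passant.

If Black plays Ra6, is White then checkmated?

yes

After Ra6: white king on h4; in check: yes, from the black queen on d8.
King squares — g3: attacked by Nf1; h3: attacked by Bf5; g4: attacked by Bf5; g5: attacked by Qd8; h5: attacked by Bf7.
White has no legal moves → checkmate.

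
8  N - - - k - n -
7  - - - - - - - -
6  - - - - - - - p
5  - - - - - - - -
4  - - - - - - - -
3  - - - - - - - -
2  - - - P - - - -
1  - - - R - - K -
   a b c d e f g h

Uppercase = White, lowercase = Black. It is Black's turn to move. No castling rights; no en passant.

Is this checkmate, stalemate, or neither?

neither

Black to move; black king on e8.
In check: no.
Legal moves for Black: Ne7, Nf6, Kf8, Kd8, Kf7, Ke7, Kd7, h5.
Black has 8 legal moves and is not in check → neither.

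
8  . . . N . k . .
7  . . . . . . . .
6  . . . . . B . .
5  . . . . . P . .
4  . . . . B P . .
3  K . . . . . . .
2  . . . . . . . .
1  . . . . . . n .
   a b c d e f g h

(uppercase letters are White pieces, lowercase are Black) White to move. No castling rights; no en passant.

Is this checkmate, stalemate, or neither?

White to move; white king on a3.
In check: no.
Legal moves for White include: Nf7, Nb7, Ne6+, Nc6, Bh8, Bg7+, Be7+, Bg5, Be5, Bh4, Bd4, Bc3, Bb2, Ba1, Ba8, Bb7, Bc6, Bd5, ... (list truncated; more exist).
White has legal moves and is not in check → neither.

neither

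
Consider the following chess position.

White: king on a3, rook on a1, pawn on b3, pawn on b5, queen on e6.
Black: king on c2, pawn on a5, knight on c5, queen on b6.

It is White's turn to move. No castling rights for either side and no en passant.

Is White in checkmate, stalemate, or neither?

neither

White to move; white king on a3.
In check: no.
Legal moves for White include: Qg8, Qe8, Qc8, Qf7, Qe7, Qd7, Qh6, Qg6+, Qf6, Qd6, Qc6, Qxb6, Qf5+, Qe5, Qd5, Qg4, Qe4+, Qc4+, ... (list truncated; more exist).
White has legal moves and is not in check → neither.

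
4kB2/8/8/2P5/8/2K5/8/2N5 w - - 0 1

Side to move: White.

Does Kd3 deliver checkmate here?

no

After Kd3: black king on e8; in check: no.
Black is not in check, so this cannot be checkmate.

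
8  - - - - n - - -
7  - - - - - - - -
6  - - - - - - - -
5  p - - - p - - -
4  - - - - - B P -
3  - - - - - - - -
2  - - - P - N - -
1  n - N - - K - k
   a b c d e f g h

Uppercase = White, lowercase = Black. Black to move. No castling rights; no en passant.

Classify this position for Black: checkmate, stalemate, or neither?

checkmate

Black to move; black king on h1.
In check: yes, from the white knight on f2.
King squares — g1: attacked by Kf1; g2: attacked by Kf1; h2: attacked by Bf4.
Legal moves for Black: none.
In check with no legal moves → checkmate.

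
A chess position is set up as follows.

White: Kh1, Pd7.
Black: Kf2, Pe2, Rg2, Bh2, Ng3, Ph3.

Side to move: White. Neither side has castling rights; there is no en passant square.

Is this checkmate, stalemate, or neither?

checkmate

White to move; white king on h1.
In check: yes, from the black knight on g3.
King squares — g1: attacked by Kf2; g2: attacked by Kf2; h2: attacked by Rg2.
Legal moves for White: none.
In check with no legal moves → checkmate.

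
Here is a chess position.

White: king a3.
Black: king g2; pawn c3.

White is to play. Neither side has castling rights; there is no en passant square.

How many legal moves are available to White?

4

White to move; king on a3.
In check: no.
Legal moves: Kb4, Ka4, Kb3, Ka2.
Count: 4.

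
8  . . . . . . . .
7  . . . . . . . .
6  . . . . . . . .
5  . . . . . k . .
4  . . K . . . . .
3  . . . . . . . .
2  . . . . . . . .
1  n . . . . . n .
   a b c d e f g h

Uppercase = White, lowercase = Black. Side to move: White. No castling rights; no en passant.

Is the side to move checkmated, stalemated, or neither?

neither

White to move; white king on c4.
In check: no.
Legal moves for White: Kd5, Kc5, Kb5, Kd4, Kb4, Kd3, Kc3.
White has 7 legal moves and is not in check → neither.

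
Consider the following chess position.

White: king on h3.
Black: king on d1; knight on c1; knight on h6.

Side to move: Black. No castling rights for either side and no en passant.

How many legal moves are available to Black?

12

Black to move; king on d1.
In check: no.
Legal moves: Ng8, Nf7, Nf5, Ng4, Ke2, Kd2, Kc2, Ke1, Nd3, Nb3, Ne2, Na2.
Count: 12.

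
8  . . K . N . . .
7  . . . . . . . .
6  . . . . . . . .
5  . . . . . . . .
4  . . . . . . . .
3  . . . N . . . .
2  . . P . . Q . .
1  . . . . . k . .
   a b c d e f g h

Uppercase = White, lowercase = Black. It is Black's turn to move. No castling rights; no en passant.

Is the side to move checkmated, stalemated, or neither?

Black to move; black king on f1.
In check: yes, from the white queen on f2.
King squares — e1: attacked by Qf2; g1: attacked by Qf2; e2: attacked by Qf2; f2: attacked by Nd3; g2: attacked by Qf2.
Legal moves for Black: none.
In check with no legal moves → checkmate.

checkmate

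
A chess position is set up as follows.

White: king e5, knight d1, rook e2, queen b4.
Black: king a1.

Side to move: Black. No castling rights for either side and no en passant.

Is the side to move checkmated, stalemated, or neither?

stalemate

Black to move; black king on a1.
In check: no.
King squares — b1: attacked by Qb4; a2: attacked by Re2; b2: attacked by Nd1.
Legal moves for Black: none.
Not in check and no legal moves → stalemate.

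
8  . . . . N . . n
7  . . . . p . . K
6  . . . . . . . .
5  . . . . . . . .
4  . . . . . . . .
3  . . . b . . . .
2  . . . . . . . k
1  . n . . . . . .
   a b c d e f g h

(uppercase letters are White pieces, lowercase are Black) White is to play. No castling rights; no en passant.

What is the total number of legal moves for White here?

White to move; king on h7.
In check: yes, from the black bishop on d3.
Legal moves: Kxh8, Kg8, Kg7, Kh6.
Count: 4.

4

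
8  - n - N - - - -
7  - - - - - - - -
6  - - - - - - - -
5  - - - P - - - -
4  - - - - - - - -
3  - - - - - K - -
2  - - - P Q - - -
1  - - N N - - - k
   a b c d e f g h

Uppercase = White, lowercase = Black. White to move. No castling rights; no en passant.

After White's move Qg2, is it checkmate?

yes

After Qg2: black king on h1; in check: yes, from the white queen on g2.
King squares — g1: attacked by Qg2; g2: attacked by Kf3; h2: attacked by Qg2.
Black has no legal moves → checkmate.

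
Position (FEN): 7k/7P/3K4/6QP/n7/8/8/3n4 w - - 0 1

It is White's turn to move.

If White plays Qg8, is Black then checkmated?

After Qg8: black king on h8; in check: yes, from the white queen on g8.
King squares — g7: attacked by Qg8; h7: attacked by Qg8; g8: attacked by Ph7.
Black has no legal moves → checkmate.

yes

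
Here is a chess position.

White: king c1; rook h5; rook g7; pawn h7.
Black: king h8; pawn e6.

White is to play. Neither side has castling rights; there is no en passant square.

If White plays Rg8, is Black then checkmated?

After Rg8: black king on h8; in check: yes, from the white rook on g8.
King squares — g7: attacked by Rg8; h7: attacked by Rh5; g8: attacked by Ph7.
Black has no legal moves → checkmate.

yes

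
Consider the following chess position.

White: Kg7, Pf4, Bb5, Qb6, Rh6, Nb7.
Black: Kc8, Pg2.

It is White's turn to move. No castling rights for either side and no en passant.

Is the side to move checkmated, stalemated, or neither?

neither

White to move; white king on g7.
In check: no.
Legal moves for White include: Kh8, Kg8, Kf8, Kh7, Kf7, Kg6, Kf6, Nd8, Nd6#, Nc5, Na5, Rh8#, Rh7, Rg6, Rf6, Re6, Rd6, Rc6+, ... (list truncated; more exist).
White has legal moves and is not in check → neither.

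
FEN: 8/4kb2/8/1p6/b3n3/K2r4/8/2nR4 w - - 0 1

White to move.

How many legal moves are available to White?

3

White to move; king on a3.
In check: yes, from the black rook on d3.
Legal moves: Kb4, Kb2, Rxd3.
Count: 3.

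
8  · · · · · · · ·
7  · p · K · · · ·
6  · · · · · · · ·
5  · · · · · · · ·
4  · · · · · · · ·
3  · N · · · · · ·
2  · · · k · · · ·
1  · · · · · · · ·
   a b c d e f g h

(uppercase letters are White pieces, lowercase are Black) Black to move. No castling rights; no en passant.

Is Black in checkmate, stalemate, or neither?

Black to move; black king on d2.
In check: yes, from the white knight on b3.
King squares — c1: attacked by Nb3; d1: available; e1: available; c2: available; e2: available; c3: available; d3: available; e3: available.
Legal moves for Black: Ke3, Kd3, Kc3, Ke2, Kc2, Ke1, Kd1.
Black is in check but has 7 legal moves → neither.

neither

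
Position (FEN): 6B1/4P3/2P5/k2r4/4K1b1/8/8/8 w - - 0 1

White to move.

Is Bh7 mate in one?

no

After Bh7: black king on a5; in check: no.
Black is not in check, so this cannot be checkmate.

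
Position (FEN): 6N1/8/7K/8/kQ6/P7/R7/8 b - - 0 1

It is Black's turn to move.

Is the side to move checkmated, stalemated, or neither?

Black to move; black king on a4.
In check: yes, from the white queen on b4.
King squares — a3: attacked by Ra2; b3: attacked by Qb4; b4: attacked by Pa3; a5: attacked by Qb4; b5: attacked by Qb4.
Legal moves for Black: none.
In check with no legal moves → checkmate.

checkmate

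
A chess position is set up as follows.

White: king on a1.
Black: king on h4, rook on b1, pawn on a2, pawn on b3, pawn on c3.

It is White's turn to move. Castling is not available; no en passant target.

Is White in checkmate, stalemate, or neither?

White to move; white king on a1.
In check: yes, from the black rook on b1.
King squares — b1: attacked by Pa2; a2: attacked by Pb3; b2: attacked by Rb1.
Legal moves for White: none.
In check with no legal moves → checkmate.

checkmate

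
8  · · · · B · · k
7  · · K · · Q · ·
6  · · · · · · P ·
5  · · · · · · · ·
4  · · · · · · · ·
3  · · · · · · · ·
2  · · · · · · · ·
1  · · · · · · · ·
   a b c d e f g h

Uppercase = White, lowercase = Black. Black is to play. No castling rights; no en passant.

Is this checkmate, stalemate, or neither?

stalemate

Black to move; black king on h8.
In check: no.
King squares — g7: attacked by Qf7; h7: attacked by Pg6; g8: attacked by Qf7.
Legal moves for Black: none.
Not in check and no legal moves → stalemate.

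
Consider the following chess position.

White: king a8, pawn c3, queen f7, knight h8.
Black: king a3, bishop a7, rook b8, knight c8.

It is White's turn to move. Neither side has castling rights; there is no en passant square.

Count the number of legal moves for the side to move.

0

White to move; king on a8.
In check: yes, from the black rook on b8.
Legal moves: none.
Count: 0.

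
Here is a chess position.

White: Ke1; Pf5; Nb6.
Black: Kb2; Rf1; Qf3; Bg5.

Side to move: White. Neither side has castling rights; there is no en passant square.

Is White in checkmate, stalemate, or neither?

White to move; white king on e1.
In check: yes, from the black rook on f1.
King squares — d1: attacked by Rf1; f1: attacked by Qf3; d2: attacked by Bg5; e2: attacked by Qf3; f2: attacked by Rf1.
Legal moves for White: none.
In check with no legal moves → checkmate.

checkmate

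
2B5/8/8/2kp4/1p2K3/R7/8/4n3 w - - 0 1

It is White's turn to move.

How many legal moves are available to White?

4

White to move; king on e4.
In check: yes, from the black pawn on d5.
Legal moves: Kf5, Ke5, Kf4, Ke3.
Count: 4.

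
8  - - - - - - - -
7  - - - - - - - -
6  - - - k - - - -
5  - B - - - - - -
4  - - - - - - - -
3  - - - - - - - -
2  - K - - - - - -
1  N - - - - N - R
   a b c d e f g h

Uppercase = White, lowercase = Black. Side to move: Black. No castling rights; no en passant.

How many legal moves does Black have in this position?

Black to move; king on d6.
In check: no.
Legal moves: Ke7, Kc7, Ke6, Ke5, Kd5, Kc5.
Count: 6.

6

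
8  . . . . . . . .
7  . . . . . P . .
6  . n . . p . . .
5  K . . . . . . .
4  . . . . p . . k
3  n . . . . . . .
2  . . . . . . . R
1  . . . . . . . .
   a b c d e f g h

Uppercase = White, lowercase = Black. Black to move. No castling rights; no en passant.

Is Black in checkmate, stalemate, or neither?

Black to move; black king on h4.
In check: yes, from the white rook on h2.
Legal moves for Black: Kg5, Kg4, Kg3.
Black is in check but has 3 legal moves → neither.

neither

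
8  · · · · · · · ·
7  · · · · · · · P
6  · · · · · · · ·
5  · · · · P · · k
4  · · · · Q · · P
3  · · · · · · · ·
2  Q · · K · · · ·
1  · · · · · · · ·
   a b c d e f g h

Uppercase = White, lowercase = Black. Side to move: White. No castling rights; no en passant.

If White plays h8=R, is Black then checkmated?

After h8=R: black king on h5; in check: yes, from the white rook on h8.
King squares — g4: attacked by Qe4; h4: attacked by Qe4; g5: attacked by Ph4; g6: attacked by Qe4; h6: attacked by Rh8.
Black has no legal moves → checkmate.

yes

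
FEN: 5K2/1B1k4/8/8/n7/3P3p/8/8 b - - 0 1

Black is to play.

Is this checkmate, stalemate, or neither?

Black to move; black king on d7.
In check: no.
Legal moves for Black: Kd8, Kc7, Ke6, Kd6, Nb6, Nc5, Nc3, Nb2, h2.
Black has 9 legal moves and is not in check → neither.

neither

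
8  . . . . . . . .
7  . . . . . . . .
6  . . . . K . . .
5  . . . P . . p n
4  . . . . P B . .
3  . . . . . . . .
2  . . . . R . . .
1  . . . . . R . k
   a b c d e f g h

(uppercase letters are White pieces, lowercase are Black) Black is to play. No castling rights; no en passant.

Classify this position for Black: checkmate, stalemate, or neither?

Black to move; black king on h1.
In check: yes, from the white rook on f1.
King squares — g1: attacked by Rf1; g2: attacked by Re2; h2: attacked by Re2.
Legal moves for Black: none.
In check with no legal moves → checkmate.

checkmate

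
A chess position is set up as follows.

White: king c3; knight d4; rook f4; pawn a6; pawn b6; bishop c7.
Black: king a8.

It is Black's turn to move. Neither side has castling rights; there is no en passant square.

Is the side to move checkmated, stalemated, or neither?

Black to move; black king on a8.
In check: no.
King squares — a7: attacked by Pb6; b7: attacked by Pa6; b8: attacked by Bc7.
Legal moves for Black: none.
Not in check and no legal moves → stalemate.

stalemate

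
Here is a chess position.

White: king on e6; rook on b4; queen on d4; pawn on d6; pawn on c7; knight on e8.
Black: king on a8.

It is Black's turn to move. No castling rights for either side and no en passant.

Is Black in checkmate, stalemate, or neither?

Black to move; black king on a8.
In check: no.
King squares — a7: attacked by Qd4; b7: attacked by Rb4; b8: attacked by Rb4.
Legal moves for Black: none.
Not in check and no legal moves → stalemate.

stalemate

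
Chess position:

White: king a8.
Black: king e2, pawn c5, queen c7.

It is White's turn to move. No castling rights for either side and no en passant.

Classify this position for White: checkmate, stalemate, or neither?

White to move; white king on a8.
In check: no.
King squares — a7: attacked by Qc7; b7: attacked by Qc7; b8: attacked by Qc7.
Legal moves for White: none.
Not in check and no legal moves → stalemate.

stalemate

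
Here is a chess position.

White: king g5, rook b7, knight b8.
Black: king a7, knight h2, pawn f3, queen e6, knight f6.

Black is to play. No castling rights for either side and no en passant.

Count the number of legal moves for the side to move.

2

Black to move; king on a7.
In check: yes, from the white rook on b7.
Legal moves: Ka8, Kxb7.
Count: 2.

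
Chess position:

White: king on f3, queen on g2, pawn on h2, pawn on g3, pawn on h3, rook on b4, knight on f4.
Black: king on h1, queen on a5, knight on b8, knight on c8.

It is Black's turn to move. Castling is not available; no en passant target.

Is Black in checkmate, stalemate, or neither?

Black to move; black king on h1.
In check: yes, from the white queen on g2.
King squares — g1: attacked by Qg2; g2: attacked by Kf3; h2: attacked by Qg2.
Legal moves for Black: none.
In check with no legal moves → checkmate.

checkmate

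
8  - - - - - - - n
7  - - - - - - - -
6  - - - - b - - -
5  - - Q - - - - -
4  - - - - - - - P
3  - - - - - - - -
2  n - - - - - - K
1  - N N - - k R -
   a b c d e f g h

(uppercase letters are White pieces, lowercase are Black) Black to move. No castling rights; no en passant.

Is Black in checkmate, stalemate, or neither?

checkmate

Black to move; black king on f1.
In check: yes, from the white rook on g1.
King squares — e1: attacked by Rg1; g1: attacked by Kh2; e2: attacked by Nc1; f2: attacked by Qc5; g2: attacked by Rg1.
Legal moves for Black: none.
In check with no legal moves → checkmate.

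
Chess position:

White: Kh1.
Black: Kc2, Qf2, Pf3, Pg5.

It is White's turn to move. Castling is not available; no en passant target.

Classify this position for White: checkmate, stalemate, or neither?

stalemate

White to move; white king on h1.
In check: no.
King squares — g1: attacked by Qf2; g2: attacked by Qf2; h2: attacked by Qf2.
Legal moves for White: none.
Not in check and no legal moves → stalemate.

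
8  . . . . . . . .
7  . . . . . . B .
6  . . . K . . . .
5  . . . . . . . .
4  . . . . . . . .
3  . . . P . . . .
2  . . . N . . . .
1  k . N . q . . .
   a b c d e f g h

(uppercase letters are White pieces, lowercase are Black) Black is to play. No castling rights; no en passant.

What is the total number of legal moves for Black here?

1

Black to move; king on a1.
In check: yes, from the white bishop on g7.
Legal moves: Qe5+.
Count: 1.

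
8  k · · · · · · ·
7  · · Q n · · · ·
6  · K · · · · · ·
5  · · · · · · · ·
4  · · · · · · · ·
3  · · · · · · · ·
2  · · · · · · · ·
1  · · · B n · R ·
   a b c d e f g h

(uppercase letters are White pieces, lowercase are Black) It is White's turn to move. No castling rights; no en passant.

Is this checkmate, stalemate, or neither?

neither

White to move; white king on b6.
In check: yes, from the black knight on d7.
King squares — a5: available; b5: available; c5: attacked by Nd7; a6: available; c6: available; a7: attacked by Ka8; b7: attacked by Ka8; c7: own queen.
Legal moves for White: Kc6, Ka6, Kb5, Ka5, Qxd7.
White is in check but has 5 legal moves → neither.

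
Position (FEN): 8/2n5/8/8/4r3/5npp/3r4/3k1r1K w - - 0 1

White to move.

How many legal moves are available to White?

0

White to move; king on h1.
In check: yes, from the black rook on f1.
Legal moves: none.
Count: 0.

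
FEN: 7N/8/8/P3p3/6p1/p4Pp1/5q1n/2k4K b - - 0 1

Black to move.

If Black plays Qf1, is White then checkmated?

yes

After Qf1: white king on h1; in check: yes, from the black queen on f1.
King squares — g1: attacked by Qf1; g2: attacked by Qf1; h2: attacked by Pg3.
White has no legal moves → checkmate.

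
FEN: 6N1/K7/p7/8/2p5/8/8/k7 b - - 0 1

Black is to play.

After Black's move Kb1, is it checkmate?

no

After Kb1: white king on a7; in check: no.
White is not in check, so this cannot be checkmate.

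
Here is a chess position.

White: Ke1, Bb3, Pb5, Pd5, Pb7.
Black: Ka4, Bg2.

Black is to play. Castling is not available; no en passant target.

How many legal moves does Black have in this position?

Black to move; king on a4.
In check: yes, from the white bishop on b3.
Legal moves: Kxb5, Ka5, Kb4, Kxb3, Ka3.
Count: 5.

5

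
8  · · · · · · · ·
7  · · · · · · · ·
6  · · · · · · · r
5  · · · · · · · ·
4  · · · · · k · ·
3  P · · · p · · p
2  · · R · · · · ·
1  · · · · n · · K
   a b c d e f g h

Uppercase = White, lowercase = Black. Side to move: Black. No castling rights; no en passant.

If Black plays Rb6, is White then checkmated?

After Rb6: white king on h1; in check: no.
White is not in check, so this cannot be checkmate.

no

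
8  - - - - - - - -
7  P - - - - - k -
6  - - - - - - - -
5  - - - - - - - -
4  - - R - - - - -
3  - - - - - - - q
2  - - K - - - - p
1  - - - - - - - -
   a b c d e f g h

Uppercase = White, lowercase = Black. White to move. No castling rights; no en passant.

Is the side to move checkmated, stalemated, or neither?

White to move; white king on c2.
In check: no.
Legal moves for White include: Rc8, Rc7+, Rc6, Rc5, Rh4, Rg4+, Rf4, Re4, Rd4, Rb4, Ra4, Rc3, Kd2, Kb2, Kd1, Kc1, Kb1, a8=Q, ... (list truncated; more exist).
White has legal moves and is not in check → neither.

neither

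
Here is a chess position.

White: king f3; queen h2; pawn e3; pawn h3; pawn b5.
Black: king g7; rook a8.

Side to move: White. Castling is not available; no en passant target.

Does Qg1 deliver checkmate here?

After Qg1: black king on g7; in check: yes, from the white queen on g1.
Black has 6 legal replies: Kh8, Kf8, Kh7, Kf7, Kh6, Kf6.
In check but a legal move exists → not checkmate.

no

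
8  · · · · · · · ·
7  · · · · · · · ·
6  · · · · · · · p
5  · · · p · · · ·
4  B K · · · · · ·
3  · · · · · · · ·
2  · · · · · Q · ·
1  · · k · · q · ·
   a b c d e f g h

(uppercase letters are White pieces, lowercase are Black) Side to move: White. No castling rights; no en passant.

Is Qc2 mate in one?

yes

After Qc2: black king on c1; in check: yes, from the white queen on c2.
King squares — b1: attacked by Qc2; d1: attacked by Qc2; b2: attacked by Qc2; c2: attacked by Ba4; d2: attacked by Qc2.
Black has no legal moves → checkmate.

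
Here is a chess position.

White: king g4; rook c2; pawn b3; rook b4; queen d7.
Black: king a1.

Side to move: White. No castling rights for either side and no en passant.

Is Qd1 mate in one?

yes

After Qd1: black king on a1; in check: yes, from the white queen on d1.
King squares — b1: attacked by Qd1; a2: attacked by Rc2; b2: attacked by Rc2.
Black has no legal moves → checkmate.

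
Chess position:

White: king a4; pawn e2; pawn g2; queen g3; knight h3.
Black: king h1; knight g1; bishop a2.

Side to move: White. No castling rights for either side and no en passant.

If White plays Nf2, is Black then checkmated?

After Nf2: black king on h1; in check: yes, from the white knight on f2.
King squares — g1: own knight; g2: attacked by Qg3; h2: attacked by Qg3.
Black has no legal moves → checkmate.

yes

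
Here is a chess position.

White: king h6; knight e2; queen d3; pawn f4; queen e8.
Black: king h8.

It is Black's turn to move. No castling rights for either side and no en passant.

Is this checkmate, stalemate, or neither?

checkmate

Black to move; black king on h8.
In check: yes, from the white queen on e8.
King squares — g7: attacked by Kh6; h7: attacked by Qd3; g8: attacked by Qe8.
Legal moves for Black: none.
In check with no legal moves → checkmate.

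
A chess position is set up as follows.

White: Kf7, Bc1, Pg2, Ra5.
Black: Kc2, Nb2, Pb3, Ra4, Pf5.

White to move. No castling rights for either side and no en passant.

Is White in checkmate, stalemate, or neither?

neither

White to move; white king on f7.
In check: no.
Legal moves for White include: Kg8, Kf8, Ke8, Kg7, Ke7, Kg6, Kf6, Ke6, Ra8, Ra7, Ra6, Rxf5, Re5, Rd5, Rc5+, Rb5, Rxa4, Bh6, ... (list truncated; more exist).
White has legal moves and is not in check → neither.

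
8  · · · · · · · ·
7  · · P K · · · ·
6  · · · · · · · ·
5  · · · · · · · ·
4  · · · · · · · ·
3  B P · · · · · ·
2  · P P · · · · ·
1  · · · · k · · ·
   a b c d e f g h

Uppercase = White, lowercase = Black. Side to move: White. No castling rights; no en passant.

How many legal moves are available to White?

White to move; king on d7.
In check: no.
Legal moves: Ke8, Kd8, Kc8, Ke7, Ke6, Kd6, Kc6, Bf8, Be7, Bd6, Bc5, Bb4+, c8=Q, c8=R, c8=B, c8=N, b4, c3, c4.
Count: 19.

19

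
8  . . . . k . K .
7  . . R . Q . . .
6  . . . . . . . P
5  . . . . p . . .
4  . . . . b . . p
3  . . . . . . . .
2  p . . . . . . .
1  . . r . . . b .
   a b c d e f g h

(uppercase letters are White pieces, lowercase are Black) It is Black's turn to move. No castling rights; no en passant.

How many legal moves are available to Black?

0

Black to move; king on e8.
In check: yes, from the white queen on e7.
Legal moves: none.
Count: 0.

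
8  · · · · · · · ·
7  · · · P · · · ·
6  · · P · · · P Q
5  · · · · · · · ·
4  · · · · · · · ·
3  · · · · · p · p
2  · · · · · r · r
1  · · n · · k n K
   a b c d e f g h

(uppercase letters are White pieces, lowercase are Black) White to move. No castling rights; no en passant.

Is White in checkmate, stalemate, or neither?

White to move; white king on h1.
In check: yes, from the black rook on h2.
King squares — g1: attacked by Kf1; g2: attacked by Kf1; h2: attacked by Rf2.
Legal moves for White: none.
In check with no legal moves → checkmate.

checkmate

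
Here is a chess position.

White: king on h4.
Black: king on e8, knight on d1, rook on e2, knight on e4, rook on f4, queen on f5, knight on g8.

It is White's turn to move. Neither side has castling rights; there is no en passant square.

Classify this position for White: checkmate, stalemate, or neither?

checkmate

White to move; white king on h4.
In check: yes, from the black rook on f4.
King squares — g3: attacked by Ne4; h3: attacked by Qf5; g4: attacked by Rf4; g5: attacked by Ne4; h5: attacked by Qf5.
Legal moves for White: none.
In check with no legal moves → checkmate.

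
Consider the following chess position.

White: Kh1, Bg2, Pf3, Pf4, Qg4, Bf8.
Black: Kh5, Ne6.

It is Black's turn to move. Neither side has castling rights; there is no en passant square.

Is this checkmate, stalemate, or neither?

Black to move; black king on h5.
In check: yes, from the white queen on g4.
King squares — g4: attacked by Pf3; h4: attacked by Qg4; g5: attacked by Pf4; g6: attacked by Qg4; h6: attacked by Bf8.
Legal moves for Black: none.
In check with no legal moves → checkmate.

checkmate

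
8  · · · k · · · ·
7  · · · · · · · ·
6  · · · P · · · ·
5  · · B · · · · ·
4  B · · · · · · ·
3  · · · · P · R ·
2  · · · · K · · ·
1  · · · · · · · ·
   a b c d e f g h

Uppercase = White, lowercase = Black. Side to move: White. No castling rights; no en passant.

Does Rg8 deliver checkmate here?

yes

After Rg8: black king on d8; in check: yes, from the white rook on g8.
King squares — c7: attacked by Pd6; d7: attacked by Ba4; e7: attacked by Pd6; c8: attacked by Rg8; e8: attacked by Ba4.
Black has no legal moves → checkmate.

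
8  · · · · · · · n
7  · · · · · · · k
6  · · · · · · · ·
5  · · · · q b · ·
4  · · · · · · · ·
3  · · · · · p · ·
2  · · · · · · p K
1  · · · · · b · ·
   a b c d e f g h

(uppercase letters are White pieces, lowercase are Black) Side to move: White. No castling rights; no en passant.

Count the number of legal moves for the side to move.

White to move; king on h2.
In check: yes, from the black queen on e5.
Legal moves: Kg1.
Count: 1.

1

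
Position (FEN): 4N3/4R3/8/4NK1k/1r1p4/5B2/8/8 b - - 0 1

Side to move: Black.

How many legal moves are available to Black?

Black to move; king on h5.
In check: yes, from the white bishop on f3.
Legal moves: Kh6, Kh4.
Count: 2.

2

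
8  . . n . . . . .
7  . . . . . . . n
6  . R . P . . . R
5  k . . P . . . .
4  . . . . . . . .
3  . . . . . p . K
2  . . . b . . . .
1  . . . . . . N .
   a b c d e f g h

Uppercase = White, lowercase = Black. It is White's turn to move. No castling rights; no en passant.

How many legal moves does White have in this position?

White to move; king on h3.
In check: no.
Legal moves: Rxh7, Rg6, Rf6, Re6, Rh5, Rh4, Rb8, Rb7, Rc6, Ra6+, Rb5+, Rb4, Rb3, Rb2, Rb1, Kh4, Kg4, Kg3, Kh2, Nxf3, Ne2, d7.
Count: 22.

22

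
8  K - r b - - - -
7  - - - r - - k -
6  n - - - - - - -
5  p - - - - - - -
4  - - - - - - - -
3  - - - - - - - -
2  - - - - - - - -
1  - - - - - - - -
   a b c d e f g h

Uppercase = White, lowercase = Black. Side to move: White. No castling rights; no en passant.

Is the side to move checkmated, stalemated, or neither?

checkmate

White to move; white king on a8.
In check: yes, from the black rook on c8.
King squares — a7: attacked by Rd7; b7: attacked by Rd7; b8: attacked by Na6.
Legal moves for White: none.
In check with no legal moves → checkmate.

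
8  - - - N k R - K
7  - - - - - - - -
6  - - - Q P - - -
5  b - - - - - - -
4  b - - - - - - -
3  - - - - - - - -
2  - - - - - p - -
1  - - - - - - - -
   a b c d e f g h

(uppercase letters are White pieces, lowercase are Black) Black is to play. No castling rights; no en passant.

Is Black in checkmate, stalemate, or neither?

checkmate

Black to move; black king on e8.
In check: yes, from the white rook on f8.
King squares — d7: attacked by Qd6; e7: attacked by Qd6; f7: attacked by Pe6; d8: attacked by Qd6; f8: attacked by Qd6.
Legal moves for Black: none.
In check with no legal moves → checkmate.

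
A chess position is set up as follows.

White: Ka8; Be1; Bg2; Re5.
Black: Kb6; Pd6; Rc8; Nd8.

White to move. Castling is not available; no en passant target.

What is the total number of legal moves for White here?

0

White to move; king on a8.
In check: yes, from the black rook on c8.
Legal moves: none.
Count: 0.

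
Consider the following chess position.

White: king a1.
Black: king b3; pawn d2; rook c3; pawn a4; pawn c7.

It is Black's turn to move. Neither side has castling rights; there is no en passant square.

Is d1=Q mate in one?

yes

After d1=Q: white king on a1; in check: yes, from the black queen on d1.
King squares — b1: attacked by Qd1; a2: attacked by Kb3; b2: attacked by Kb3.
White has no legal moves → checkmate.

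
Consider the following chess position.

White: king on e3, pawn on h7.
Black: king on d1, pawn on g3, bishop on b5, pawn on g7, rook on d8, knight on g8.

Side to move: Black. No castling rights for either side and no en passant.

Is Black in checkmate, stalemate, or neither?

neither

Black to move; black king on d1.
In check: no.
Legal moves for Black include: Ne7, Nh6, Nf6, Rf8, Re8+, Rc8, Rb8, Ra8, Rd7, Rd6, Rd5, Rd4, Rd3+, Rd2, Be8, Bd7, Bc6, Ba6, ... (list truncated; more exist).
Black has legal moves and is not in check → neither.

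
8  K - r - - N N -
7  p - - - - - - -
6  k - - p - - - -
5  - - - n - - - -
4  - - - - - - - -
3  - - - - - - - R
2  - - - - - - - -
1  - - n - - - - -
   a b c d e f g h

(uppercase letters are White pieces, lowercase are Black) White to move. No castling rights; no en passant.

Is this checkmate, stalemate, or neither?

White to move; white king on a8.
In check: yes, from the black rook on c8.
King squares — a7: attacked by Ka6; b7: attacked by Ka6; b8: attacked by Rc8.
Legal moves for White: none.
In check with no legal moves → checkmate.

checkmate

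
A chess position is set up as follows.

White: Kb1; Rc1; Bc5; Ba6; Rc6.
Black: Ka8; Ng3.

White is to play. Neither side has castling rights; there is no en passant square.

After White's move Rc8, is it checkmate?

After Rc8: black king on a8; in check: yes, from the white rook on c8.
King squares — a7: attacked by Bc5; b7: attacked by Ba6; b8: attacked by Rc8.
Black has no legal moves → checkmate.

yes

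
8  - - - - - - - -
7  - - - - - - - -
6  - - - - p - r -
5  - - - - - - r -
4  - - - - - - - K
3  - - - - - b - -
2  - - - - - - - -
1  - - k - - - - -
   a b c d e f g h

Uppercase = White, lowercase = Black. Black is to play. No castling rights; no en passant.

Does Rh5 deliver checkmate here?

yes

After Rh5: white king on h4; in check: yes, from the black rook on h5.
King squares — g3: attacked by Rg6; h3: attacked by Rh5; g4: attacked by Bf3; g5: attacked by Rh5; h5: attacked by Bf3.
White has no legal moves → checkmate.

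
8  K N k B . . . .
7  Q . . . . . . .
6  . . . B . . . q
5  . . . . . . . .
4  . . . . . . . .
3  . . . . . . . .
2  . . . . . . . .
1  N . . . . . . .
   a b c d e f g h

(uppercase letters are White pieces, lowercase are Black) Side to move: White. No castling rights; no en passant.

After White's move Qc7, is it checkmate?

After Qc7: black king on c8; in check: yes, from the white queen on c7.
King squares — b7: attacked by Qc7; c7: attacked by Bd6; d7: attacked by Qc7; b8: attacked by Qc7; d8: attacked by Qc7.
Black has no legal moves → checkmate.

yes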